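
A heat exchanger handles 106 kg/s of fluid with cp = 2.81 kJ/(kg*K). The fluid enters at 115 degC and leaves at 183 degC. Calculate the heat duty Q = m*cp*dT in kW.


Q = m_dot * cp * delta_T
delta_T = 183 - 115 = 68 K
Q = 106 * 2.81 * 68
= 297.86 * 68
= 20254.48 kW

20254.48 kW


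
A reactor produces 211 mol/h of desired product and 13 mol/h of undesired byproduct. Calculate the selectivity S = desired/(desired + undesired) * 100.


Selectivity = desired / (desired + undesired) * 100
Total products = 211 + 13 = 224 mol/h
S = 211 / 224 * 100
= 0.9420 * 100
= 94.20 %

94.20 %


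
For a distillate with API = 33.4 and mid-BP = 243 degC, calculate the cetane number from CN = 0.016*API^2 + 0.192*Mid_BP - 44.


CN = 0.016 * 33.4^2 + 0.192 * 243 - 44
CN = 17.84896 + 46.656 - 44 = 20.50496

20.50496


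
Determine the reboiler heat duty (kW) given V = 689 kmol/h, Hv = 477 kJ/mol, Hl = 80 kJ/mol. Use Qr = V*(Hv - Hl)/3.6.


Qr = 689 * (477 - 80) / 3.6 = 689 * 397 / 3.6 = 75980

75980 kW


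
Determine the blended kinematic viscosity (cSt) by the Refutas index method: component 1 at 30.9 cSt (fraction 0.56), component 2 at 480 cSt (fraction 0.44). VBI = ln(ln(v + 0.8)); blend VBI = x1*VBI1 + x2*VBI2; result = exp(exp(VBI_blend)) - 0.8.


Refutas method: VBN_i = 14.534*ln(ln(visc_i + 0.8)) + 10.975, blended linearly by mass fraction; since VBN is linear in VBI_i = ln(ln(visc_i + 0.8)) and the fractions sum to 1, blend VBI directly: visc = exp(exp(VBI_blend)) - 0.8
VBI_1 = ln(ln(30.9 + 0.8)) = 1.2402
VBI_2 = ln(ln(480 + 0.8)) = 1.82058
VBI_blend = 0.56 * 1.2402 + 0.44 * 1.82058 = 1.49557
visc_blend = exp(exp(1.49557)) - 0.8 = 85.85

85.85 cSt


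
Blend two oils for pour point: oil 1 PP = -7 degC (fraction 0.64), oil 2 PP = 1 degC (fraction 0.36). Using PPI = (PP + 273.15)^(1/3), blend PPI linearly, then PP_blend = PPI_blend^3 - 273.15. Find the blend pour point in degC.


PPI_1 = (-7 + 273.15)^(1/3) = 6.432436
PPI_2 = (1 + 273.15)^(1/3) = 6.49625
PPI_blend = 0.64 * 6.432436 + 0.36 * 6.49625 = 6.455409
PP_blend = 6.455409^3 - 273.15 = 269.0118 - 273.15 = -4.14

-4.14 degC


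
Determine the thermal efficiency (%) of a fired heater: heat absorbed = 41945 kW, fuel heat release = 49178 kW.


Furnace efficiency = Q_absorbed / Q_fuel * 100
= 41945 / 49178 * 100 = 85.29

85.29 %


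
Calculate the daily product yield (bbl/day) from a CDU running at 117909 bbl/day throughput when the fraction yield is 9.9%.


Crude throughput = 117909 bbl/day
Fraction yield = 9.9%
yield = throughput * fraction / 100
yield = 117909 * 9.9 / 100 = 11672.991

11672.991 bbl/day


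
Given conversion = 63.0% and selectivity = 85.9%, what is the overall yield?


Overall yield = conversion (%) * selectivity (%) / 100
Conversion = 63.0%, Selectivity = 85.9%
Y = 63.0 * 85.9 / 100
= 54.117 %

54.117 %


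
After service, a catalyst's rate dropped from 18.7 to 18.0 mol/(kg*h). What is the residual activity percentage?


Activity (%) = (rate_used / rate_fresh) * 100
rate_used = 18.0, rate_fresh = 18.7
= (18.0 / 18.7) * 100
= 0.9626 * 100 = 96.26

96.26 %


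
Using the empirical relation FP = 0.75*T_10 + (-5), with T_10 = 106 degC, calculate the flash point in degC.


FP = 0.75 * 106 + (-5) = 74.5

74.5 degC


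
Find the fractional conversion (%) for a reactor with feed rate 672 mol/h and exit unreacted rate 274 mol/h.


X = (F_in - F_out) / F_in * 100
Moles reacted = 672 - 274 = 398
X = 398 / 672 * 100
= 0.5923 * 100
= 59.23 %

59.23 %


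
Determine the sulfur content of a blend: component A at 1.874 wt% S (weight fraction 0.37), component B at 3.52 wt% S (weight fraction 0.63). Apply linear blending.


Linear sulfur blending: S_blend = x1*S1 + x2*S2
Contribution 1: 0.37 * 1.874 = 0.69338 wt%
Contribution 2: 0.63 * 3.52 = 2.2176 wt%
S_blend = 0.69338 + 2.2176 = 2.91098

2.91098 wt%


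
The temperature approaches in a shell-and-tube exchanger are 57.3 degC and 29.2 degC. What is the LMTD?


LMTD = (dT1 - dT2) / ln(dT1/dT2)
= (57.3 - 29.2) / ln(57.3 / 29.2) = 28.1 / 0.674132 = 41.68

41.68 degC


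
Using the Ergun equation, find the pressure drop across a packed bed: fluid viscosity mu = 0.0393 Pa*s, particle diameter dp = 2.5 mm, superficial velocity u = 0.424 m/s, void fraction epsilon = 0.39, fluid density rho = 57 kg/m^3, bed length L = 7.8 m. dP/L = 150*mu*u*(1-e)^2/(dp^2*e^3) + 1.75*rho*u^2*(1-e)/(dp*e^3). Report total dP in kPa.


dp = 2.5 mm = 0.0025 m
Viscous term = 150*0.0393*0.424*(1-0.39)^2 / (0.0025^2*0.39^3) = 2508620
Inertial term = 1.75*57*0.424^2*(1-0.39) / (0.0025*0.39^3) = 73763.3
dP/L = 2508620 + 73763.3 = 2582380 Pa/m
dP = 2582380 * 7.8 / 1000 = 20140 kPa

20140 kPa


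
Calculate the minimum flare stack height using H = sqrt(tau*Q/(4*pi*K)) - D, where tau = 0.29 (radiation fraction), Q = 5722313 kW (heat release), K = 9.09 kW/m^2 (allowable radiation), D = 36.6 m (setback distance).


tau*Q/(4*pi*K) = 0.29 * 5722313 / (4 * pi * 9.09) = 14527.7
sqrt(14527.7) = 120.531
H = 120.531 - 36.6 = 83.93

83.93 m


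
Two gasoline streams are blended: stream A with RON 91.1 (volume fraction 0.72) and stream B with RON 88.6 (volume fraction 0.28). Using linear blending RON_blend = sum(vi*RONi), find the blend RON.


Linear blending: RON_blend = sum(vi * RONi)
Contribution 1: 0.72 * 91.1 = 65.592
Contribution 2: 0.28 * 88.6 = 24.808
RON_blend = 65.592 + 24.808 = 90.4

90.4


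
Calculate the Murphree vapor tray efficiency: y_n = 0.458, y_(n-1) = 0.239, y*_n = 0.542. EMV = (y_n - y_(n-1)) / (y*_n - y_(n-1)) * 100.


Murphree vapor efficiency: EMV = (y_n - y_(n-1)) / (y*_n - y_(n-1)) * 100
EMV = (0.458 - 0.239) / (0.542 - 0.239) * 100 = 0.219 / 0.303 * 100 = 72.28

72.28 %


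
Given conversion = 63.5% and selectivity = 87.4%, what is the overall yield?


Overall yield = conversion (%) * selectivity (%) / 100
Conversion = 63.5%, Selectivity = 87.4%
Y = 63.5 * 87.4 / 100
= 55.499 %

55.499 %


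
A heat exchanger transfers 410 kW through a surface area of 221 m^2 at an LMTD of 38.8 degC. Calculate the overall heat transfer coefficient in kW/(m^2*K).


From Q = U*A*LMTD, U = Q / (A * LMTD)
U = 410 / (221 * 38.8) = 410 / 8574.8 = 0.04781

0.04781 kW/(m^2*K)


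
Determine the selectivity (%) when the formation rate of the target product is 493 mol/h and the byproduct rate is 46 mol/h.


Selectivity = desired / (desired + undesired) * 100
Total products = 493 + 46 = 539 mol/h
S = 493 / 539 * 100
= 0.9147 * 100
= 91.47 %

91.47 %


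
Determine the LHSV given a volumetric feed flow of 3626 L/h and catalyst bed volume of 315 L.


LHSV = volumetric feed rate / catalyst volume
= 3626 L/h / 315 L
= 11.51 h^-1

11.51 h^-1


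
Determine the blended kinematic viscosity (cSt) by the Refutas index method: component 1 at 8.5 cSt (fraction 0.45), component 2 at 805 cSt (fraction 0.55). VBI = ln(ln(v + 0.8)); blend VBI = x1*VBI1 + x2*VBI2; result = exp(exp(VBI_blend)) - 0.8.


Refutas method: VBN_i = 14.534*ln(ln(visc_i + 0.8)) + 10.975, blended linearly by mass fraction; since VBN is linear in VBI_i = ln(ln(visc_i + 0.8)) and the fractions sum to 1, blend VBI directly: visc = exp(exp(VBI_blend)) - 0.8
VBI_1 = ln(ln(8.5 + 0.8)) = 0.802008
VBI_2 = ln(ln(805 + 0.8)) = 1.90089
VBI_blend = 0.45 * 0.802008 + 0.55 * 1.90089 = 1.40639
visc_blend = exp(exp(1.40639)) - 0.8 = 58.42

58.42 cSt


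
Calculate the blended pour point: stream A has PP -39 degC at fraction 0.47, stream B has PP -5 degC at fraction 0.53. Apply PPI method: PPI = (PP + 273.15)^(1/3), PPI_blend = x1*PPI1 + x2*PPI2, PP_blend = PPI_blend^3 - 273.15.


PPI_1 = (-39 + 273.15)^(1/3) = 6.163557
PPI_2 = (-5 + 273.15)^(1/3) = 6.448508
PPI_blend = 0.47 * 6.163557 + 0.53 * 6.448508 = 6.314581
PP_blend = 6.314581^3 - 273.15 = 251.7872 - 273.15 = -21.36

-21.36 degC


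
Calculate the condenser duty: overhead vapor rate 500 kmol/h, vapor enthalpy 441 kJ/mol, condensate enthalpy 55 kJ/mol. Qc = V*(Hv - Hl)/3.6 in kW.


Qc = 500 * (441 - 55) / 3.6 = 500 * 386 / 3.6 = 53610

53610 kW


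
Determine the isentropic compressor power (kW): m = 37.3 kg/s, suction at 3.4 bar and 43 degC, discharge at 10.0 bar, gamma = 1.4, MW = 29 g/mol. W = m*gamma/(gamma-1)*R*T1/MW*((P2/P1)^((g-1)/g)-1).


Isentropic work: W = m*(gamma/(gamma-1))*(R*T1/MW)*((P2/P1)^((gamma-1)/gamma) - 1)
T1 = 43 + 273.15 = 316.15 K
Pressure ratio = 10.0 / 3.4 = 2.94118
Exponent = (1.4 - 1)/1.4 = 0.285714
(P2/P1)^exp - 1 = 2.94118^0.285714 - 1 = 0.361016
W = 37.3 * 1.4 / 0.4 * 8.314 * 316.15 / 29 * 0.361016 = 4272

4272 kW


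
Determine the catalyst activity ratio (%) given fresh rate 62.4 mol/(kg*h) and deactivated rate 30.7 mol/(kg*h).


Activity (%) = (rate_used / rate_fresh) * 100
rate_used = 30.7, rate_fresh = 62.4
= (30.7 / 62.4) * 100
= 0.4920 * 100 = 49.20

49.20 %


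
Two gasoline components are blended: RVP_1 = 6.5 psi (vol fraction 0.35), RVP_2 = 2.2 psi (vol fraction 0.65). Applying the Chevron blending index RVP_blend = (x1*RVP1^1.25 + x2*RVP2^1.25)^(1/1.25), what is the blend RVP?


Chevron index: RVP_blend = (sum xi*RVPi^1.25)^(1/1.25)
RVP^1.25 terms: 0.35 * 6.5^1.25 + 0.65 * 2.2^1.25 = 5.37411
RVP_blend = 5.37411^(1/1.25) = 3.839

3.839 psi


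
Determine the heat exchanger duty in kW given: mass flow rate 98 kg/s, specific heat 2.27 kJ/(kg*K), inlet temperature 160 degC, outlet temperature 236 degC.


Q = m_dot * cp * delta_T
delta_T = 236 - 160 = 76 K
Q = 98 * 2.27 * 76
= 222.46 * 76
= 16906.96 kW

16906.96 kW


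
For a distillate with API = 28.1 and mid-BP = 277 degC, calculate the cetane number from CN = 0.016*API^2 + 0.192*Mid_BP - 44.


CN = 0.016 * 28.1^2 + 0.192 * 277 - 44
CN = 12.63376 + 53.184 - 44 = 21.81776

21.81776


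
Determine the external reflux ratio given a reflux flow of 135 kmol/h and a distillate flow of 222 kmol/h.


Reflux ratio definition: R = L / D (liquid returned / distillate withdrawn)
L = 135 kmol/h, D = 222 kmol/h
R = 135 / 222 = 0.6081

0.6081


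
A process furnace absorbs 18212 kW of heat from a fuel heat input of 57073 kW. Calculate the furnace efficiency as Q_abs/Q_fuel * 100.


Furnace efficiency = Q_absorbed / Q_fuel * 100
= 18212 / 57073 * 100 = 31.91

31.91 %


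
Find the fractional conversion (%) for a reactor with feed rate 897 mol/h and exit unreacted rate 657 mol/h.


X = (F_in - F_out) / F_in * 100
Moles reacted = 897 - 657 = 240
X = 240 / 897 * 100
= 0.2676 * 100
= 26.76 %

26.76 %


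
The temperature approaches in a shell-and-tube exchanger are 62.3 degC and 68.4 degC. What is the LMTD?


LMTD = (dT1 - dT2) / ln(dT1/dT2)
= (62.3 - 68.4) / ln(62.3 / 68.4) = -6.1 / -0.0934114 = 65.30

65.30 degC


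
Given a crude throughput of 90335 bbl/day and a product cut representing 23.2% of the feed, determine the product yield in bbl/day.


Crude throughput = 90335 bbl/day
Fraction yield = 23.2%
yield = throughput * fraction / 100
yield = 90335 * 23.2 / 100 = 20957.72

20957.72 bbl/day


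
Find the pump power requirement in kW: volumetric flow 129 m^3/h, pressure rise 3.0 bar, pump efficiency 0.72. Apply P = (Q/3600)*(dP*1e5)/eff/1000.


Q = 129 / 3600 = 0.0358333 m^3/s
P = 0.0358333 * (3.0 * 1e5) / 0.72 / 1000 = 14.93

14.93 kW


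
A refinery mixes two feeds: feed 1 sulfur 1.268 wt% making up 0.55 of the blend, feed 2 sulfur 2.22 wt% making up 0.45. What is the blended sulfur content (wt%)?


Linear sulfur blending: S_blend = x1*S1 + x2*S2
Contribution 1: 0.55 * 1.268 = 0.6974 wt%
Contribution 2: 0.45 * 2.22 = 0.999 wt%
S_blend = 0.6974 + 0.999 = 1.6964

1.6964 wt%


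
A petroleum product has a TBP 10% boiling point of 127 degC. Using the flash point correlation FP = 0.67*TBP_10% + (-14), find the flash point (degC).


FP = 0.67 * 127 + (-14) = 71.09

71.09 degC


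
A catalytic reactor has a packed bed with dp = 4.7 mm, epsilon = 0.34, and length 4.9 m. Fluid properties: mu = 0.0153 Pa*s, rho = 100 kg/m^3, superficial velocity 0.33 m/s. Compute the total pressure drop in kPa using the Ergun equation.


dp = 4.7 mm = 0.0047 m
Viscous term = 150*0.0153*0.33*(1-0.34)^2 / (0.0047^2*0.34^3) = 379972
Inertial term = 1.75*100*0.33^2*(1-0.34) / (0.0047*0.34^3) = 68088.7
dP/L = 379972 + 68088.7 = 448061 Pa/m
dP = 448061 * 4.9 / 1000 = 2195 kPa

2195 kPa


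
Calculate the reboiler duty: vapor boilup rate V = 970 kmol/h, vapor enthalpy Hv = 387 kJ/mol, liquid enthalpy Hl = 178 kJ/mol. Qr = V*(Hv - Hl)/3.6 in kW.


Qr = 970 * (387 - 178) / 3.6 = 970 * 209 / 3.6 = 56310

56310 kW


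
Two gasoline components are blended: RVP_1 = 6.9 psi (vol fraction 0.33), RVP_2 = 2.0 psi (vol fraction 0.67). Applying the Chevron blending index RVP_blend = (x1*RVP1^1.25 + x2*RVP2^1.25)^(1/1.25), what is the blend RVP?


Chevron index: RVP_blend = (sum xi*RVPi^1.25)^(1/1.25)
RVP^1.25 terms: 0.33 * 6.9^1.25 + 0.67 * 2.0^1.25 = 5.28395
RVP_blend = 5.28395^(1/1.25) = 3.788

3.788 psi


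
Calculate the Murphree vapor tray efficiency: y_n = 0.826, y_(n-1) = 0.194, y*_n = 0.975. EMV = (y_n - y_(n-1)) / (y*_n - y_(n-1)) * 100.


Murphree vapor efficiency: EMV = (y_n - y_(n-1)) / (y*_n - y_(n-1)) * 100
EMV = (0.826 - 0.194) / (0.975 - 0.194) * 100 = 0.632 / 0.781 * 100 = 80.92

80.92 %


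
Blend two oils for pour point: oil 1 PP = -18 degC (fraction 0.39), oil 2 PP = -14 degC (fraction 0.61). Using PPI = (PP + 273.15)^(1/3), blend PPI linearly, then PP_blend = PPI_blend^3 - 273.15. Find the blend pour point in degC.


PPI_1 = (-18 + 273.15)^(1/3) = 6.342569
PPI_2 = (-14 + 273.15)^(1/3) = 6.375541
PPI_blend = 0.39 * 6.342569 + 0.61 * 6.375541 = 6.362682
PP_blend = 6.362682^3 - 273.15 = 257.5851 - 273.15 = -15.56

-15.56 degC


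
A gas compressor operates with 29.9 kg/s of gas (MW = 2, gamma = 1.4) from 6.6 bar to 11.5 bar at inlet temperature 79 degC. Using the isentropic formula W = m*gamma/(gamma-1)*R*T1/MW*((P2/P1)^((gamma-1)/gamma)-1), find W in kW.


Isentropic work: W = m*(gamma/(gamma-1))*(R*T1/MW)*((P2/P1)^((gamma-1)/gamma) - 1)
T1 = 79 + 273.15 = 352.15 K
Pressure ratio = 11.5 / 6.6 = 1.74242
Exponent = (1.4 - 1)/1.4 = 0.285714
(P2/P1)^exp - 1 = 1.74242^0.285714 - 1 = 0.171927
W = 29.9 * 1.4 / 0.4 * 8.314 * 352.15 / 2 * 0.171927 = 26340

26340 kW


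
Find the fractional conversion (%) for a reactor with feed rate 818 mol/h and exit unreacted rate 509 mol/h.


X = (F_in - F_out) / F_in * 100
Moles reacted = 818 - 509 = 309
X = 309 / 818 * 100
= 0.3778 * 100
= 37.78 %

37.78 %


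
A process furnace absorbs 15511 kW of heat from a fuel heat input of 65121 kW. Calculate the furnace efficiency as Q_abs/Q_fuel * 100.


Furnace efficiency = Q_absorbed / Q_fuel * 100
= 15511 / 65121 * 100 = 23.82

23.82 %


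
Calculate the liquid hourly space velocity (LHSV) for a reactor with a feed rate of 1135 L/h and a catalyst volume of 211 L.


LHSV = volumetric feed rate / catalyst volume
= 1135 L/h / 211 L
= 5.379 h^-1

5.379 h^-1


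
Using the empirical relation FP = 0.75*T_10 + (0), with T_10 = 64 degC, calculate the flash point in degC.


FP = 0.75 * 64 + (0) = 48

48 degC


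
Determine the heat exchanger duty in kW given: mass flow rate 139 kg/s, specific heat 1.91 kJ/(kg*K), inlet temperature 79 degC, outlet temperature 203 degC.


Q = m_dot * cp * delta_T
delta_T = 203 - 79 = 124 K
Q = 139 * 1.91 * 124
= 265.49 * 124
= 32920.76 kW

32920.76 kW


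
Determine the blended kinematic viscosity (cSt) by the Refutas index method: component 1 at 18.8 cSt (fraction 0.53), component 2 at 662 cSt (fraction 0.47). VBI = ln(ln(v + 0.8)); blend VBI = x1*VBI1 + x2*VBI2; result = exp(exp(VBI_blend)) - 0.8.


Refutas method: VBN_i = 14.534*ln(ln(visc_i + 0.8)) + 10.975, blended linearly by mass fraction; since VBN is linear in VBI_i = ln(ln(visc_i + 0.8)) and the fractions sum to 1, blend VBI directly: visc = exp(exp(VBI_blend)) - 0.8
VBI_1 = ln(ln(18.8 + 0.8)) = 1.09042
VBI_2 = ln(ln(662 + 0.8)) = 1.87126
VBI_blend = 0.53 * 1.09042 + 0.47 * 1.87126 = 1.45741
visc_blend = exp(exp(1.45741)) - 0.8 = 72.52

72.52 cSt


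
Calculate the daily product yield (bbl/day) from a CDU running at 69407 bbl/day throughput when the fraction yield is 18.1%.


Crude throughput = 69407 bbl/day
Fraction yield = 18.1%
yield = throughput * fraction / 100
yield = 69407 * 18.1 / 100 = 12562.667

12562.667 bbl/day


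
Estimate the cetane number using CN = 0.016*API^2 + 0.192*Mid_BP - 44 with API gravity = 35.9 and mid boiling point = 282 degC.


CN = 0.016 * 35.9^2 + 0.192 * 282 - 44
CN = 20.62096 + 54.144 - 44 = 30.76496

30.76496


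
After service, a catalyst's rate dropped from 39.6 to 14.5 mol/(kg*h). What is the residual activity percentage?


Activity (%) = (rate_used / rate_fresh) * 100
rate_used = 14.5, rate_fresh = 39.6
= (14.5 / 39.6) * 100
= 0.3662 * 100 = 36.62

36.62 %


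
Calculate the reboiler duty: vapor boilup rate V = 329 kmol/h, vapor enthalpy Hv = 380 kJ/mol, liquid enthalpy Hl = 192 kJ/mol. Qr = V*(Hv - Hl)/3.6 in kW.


Qr = 329 * (380 - 192) / 3.6 = 329 * 188 / 3.6 = 17180

17180 kW


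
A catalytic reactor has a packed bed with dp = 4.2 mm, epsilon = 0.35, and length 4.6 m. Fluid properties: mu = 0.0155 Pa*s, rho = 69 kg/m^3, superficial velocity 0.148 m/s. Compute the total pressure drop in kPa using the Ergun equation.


dp = 4.2 mm = 0.0042 m
Viscous term = 150*0.0155*0.148*(1-0.35)^2 / (0.0042^2*0.35^3) = 192224
Inertial term = 1.75*69*0.148^2*(1-0.35) / (0.0042*0.35^3) = 9547.08
dP/L = 192224 + 9547.08 = 201771 Pa/m
dP = 201771 * 4.6 / 1000 = 928.1 kPa

928.1 kPa


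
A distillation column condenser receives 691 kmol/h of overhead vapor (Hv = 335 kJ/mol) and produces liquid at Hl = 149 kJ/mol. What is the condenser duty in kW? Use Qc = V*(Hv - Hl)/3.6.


Qc = 691 * (335 - 149) / 3.6 = 691 * 186 / 3.6 = 35700

35700 kW


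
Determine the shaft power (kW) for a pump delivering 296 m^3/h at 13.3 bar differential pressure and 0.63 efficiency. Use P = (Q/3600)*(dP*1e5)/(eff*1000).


Q = 296 / 3600 = 0.0822222 m^3/s
P = 0.0822222 * (13.3 * 1e5) / 0.63 / 1000 = 173.6

173.6 kW


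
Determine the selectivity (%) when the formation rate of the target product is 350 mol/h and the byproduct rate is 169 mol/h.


Selectivity = desired / (desired + undesired) * 100
Total products = 350 + 169 = 519 mol/h
S = 350 / 519 * 100
= 0.6744 * 100
= 67.44 %

67.44 %


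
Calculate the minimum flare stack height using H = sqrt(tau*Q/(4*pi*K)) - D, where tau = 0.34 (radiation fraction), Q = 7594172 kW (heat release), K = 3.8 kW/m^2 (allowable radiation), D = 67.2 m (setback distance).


tau*Q/(4*pi*K) = 0.34 * 7594172 / (4 * pi * 3.8) = 54071.2
sqrt(54071.2) = 232.532
H = 232.532 - 67.2 = 165.3

165.3 m


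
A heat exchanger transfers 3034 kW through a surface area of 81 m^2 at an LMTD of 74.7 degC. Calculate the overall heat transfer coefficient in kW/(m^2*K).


From Q = U*A*LMTD, U = Q / (A * LMTD)
U = 3034 / (81 * 74.7) = 3034 / 6050.7 = 0.5014

0.5014 kW/(m^2*K)


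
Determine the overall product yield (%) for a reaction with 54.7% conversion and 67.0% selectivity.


Overall yield = conversion (%) * selectivity (%) / 100
Conversion = 54.7%, Selectivity = 67.0%
Y = 54.7 * 67.0 / 100
= 36.649 %

36.649 %


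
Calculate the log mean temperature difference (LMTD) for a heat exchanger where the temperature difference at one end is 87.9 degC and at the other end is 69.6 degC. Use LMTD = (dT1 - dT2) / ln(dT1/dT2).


LMTD = (dT1 - dT2) / ln(dT1/dT2)
= (87.9 - 69.6) / ln(87.9 / 69.6) = 18.3 / 0.233435 = 78.39

78.39 degC


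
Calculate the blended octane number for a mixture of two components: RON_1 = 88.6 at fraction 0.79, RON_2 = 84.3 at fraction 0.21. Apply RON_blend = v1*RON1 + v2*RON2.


Linear blending: RON_blend = sum(vi * RONi)
Contribution 1: 0.79 * 88.6 = 69.994
Contribution 2: 0.21 * 84.3 = 17.703
RON_blend = 69.994 + 17.703 = 87.697

87.697


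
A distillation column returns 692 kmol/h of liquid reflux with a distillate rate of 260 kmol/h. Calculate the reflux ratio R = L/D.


Reflux ratio definition: R = L / D (liquid returned / distillate withdrawn)
L = 692 kmol/h, D = 260 kmol/h
R = 692 / 260 = 2.662

2.662


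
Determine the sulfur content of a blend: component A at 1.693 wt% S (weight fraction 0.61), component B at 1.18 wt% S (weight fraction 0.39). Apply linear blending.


Linear sulfur blending: S_blend = x1*S1 + x2*S2
Contribution 1: 0.61 * 1.693 = 1.03273 wt%
Contribution 2: 0.39 * 1.18 = 0.4602 wt%
S_blend = 1.03273 + 0.4602 = 1.49293

1.49293 wt%


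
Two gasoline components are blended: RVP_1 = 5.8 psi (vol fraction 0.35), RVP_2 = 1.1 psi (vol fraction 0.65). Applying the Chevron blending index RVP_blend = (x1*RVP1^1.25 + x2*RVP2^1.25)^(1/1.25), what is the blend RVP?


Chevron index: RVP_blend = (sum xi*RVPi^1.25)^(1/1.25)
RVP^1.25 terms: 0.35 * 5.8^1.25 + 0.65 * 1.1^1.25 = 3.88255
RVP_blend = 3.88255^(1/1.25) = 2.960

2.960 psi


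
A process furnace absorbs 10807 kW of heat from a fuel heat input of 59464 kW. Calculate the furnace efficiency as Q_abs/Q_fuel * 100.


Furnace efficiency = Q_absorbed / Q_fuel * 100
= 10807 / 59464 * 100 = 18.17

18.17 %


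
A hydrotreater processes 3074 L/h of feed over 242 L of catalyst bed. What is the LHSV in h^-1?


LHSV = volumetric feed rate / catalyst volume
= 3074 L/h / 242 L
= 12.70 h^-1

12.70 h^-1


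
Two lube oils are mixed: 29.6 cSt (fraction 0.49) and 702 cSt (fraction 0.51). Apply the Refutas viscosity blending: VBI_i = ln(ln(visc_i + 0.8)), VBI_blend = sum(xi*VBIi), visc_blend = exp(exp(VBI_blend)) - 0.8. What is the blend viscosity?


Refutas method: VBN_i = 14.534*ln(ln(visc_i + 0.8)) + 10.975, blended linearly by mass fraction; since VBN is linear in VBI_i = ln(ln(visc_i + 0.8)) and the fractions sum to 1, blend VBI directly: visc = exp(exp(VBI_blend)) - 0.8
VBI_1 = ln(ln(29.6 + 0.8)) = 1.22801
VBI_2 = ln(ln(702 + 0.8)) = 1.88024
VBI_blend = 0.49 * 1.22801 + 0.51 * 1.88024 = 1.56065
visc_blend = exp(exp(1.56065)) - 0.8 = 116.2

116.2 cSt


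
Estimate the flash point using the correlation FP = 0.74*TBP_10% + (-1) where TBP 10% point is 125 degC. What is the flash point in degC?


FP = 0.74 * 125 + (-1) = 91.5

91.5 degC


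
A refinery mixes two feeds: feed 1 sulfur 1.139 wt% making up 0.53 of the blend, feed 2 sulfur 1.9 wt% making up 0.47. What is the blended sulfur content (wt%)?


Linear sulfur blending: S_blend = x1*S1 + x2*S2
Contribution 1: 0.53 * 1.139 = 0.60367 wt%
Contribution 2: 0.47 * 1.9 = 0.893 wt%
S_blend = 0.60367 + 0.893 = 1.49667

1.49667 wt%


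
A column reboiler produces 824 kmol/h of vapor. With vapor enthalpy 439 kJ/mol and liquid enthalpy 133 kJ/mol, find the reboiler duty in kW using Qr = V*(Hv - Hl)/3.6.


Qr = 824 * (439 - 133) / 3.6 = 824 * 306 / 3.6 = 70040

70040 kW


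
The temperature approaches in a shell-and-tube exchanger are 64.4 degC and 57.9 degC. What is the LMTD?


LMTD = (dT1 - dT2) / ln(dT1/dT2)
= (64.4 - 57.9) / ln(64.4 / 57.9) = 6.5 / 0.106396 = 61.09

61.09 degC


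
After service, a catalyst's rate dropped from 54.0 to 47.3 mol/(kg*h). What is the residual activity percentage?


Activity (%) = (rate_used / rate_fresh) * 100
rate_used = 47.3, rate_fresh = 54.0
= (47.3 / 54.0) * 100
= 0.8759 * 100 = 87.59

87.59 %


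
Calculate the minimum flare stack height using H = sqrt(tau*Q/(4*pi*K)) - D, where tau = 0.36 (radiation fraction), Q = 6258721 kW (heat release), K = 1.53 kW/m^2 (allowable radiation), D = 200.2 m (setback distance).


tau*Q/(4*pi*K) = 0.36 * 6258721 / (4 * pi * 1.53) = 117189
sqrt(117189) = 342.329
H = 342.329 - 200.2 = 142.1

142.1 m


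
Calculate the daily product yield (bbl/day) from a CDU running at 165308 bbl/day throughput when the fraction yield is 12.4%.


Crude throughput = 165308 bbl/day
Fraction yield = 12.4%
yield = throughput * fraction / 100
yield = 165308 * 12.4 / 100 = 20498.192

20498.192 bbl/day


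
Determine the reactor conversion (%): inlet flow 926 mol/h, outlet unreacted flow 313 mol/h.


X = (F_in - F_out) / F_in * 100
Moles reacted = 926 - 313 = 613
X = 613 / 926 * 100
= 0.6620 * 100
= 66.20 %

66.20 %


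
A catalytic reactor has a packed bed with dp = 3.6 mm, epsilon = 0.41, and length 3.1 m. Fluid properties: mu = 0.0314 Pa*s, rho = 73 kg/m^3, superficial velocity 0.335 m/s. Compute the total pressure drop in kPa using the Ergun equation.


dp = 3.6 mm = 0.0036 m
Viscous term = 150*0.0314*0.335*(1-0.41)^2 / (0.0036^2*0.41^3) = 614912
Inertial term = 1.75*73*0.335^2*(1-0.41) / (0.0036*0.41^3) = 34091.7
dP/L = 614912 + 34091.7 = 649004 Pa/m
dP = 649004 * 3.1 / 1000 = 2012 kPa

2012 kPa


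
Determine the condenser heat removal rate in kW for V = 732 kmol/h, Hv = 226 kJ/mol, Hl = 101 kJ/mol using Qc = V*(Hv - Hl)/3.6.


Qc = 732 * (226 - 101) / 3.6 = 732 * 125 / 3.6 = 25420

25420 kW


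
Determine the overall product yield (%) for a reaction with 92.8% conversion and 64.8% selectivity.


Overall yield = conversion (%) * selectivity (%) / 100
Conversion = 92.8%, Selectivity = 64.8%
Y = 92.8 * 64.8 / 100
= 60.1344 %

60.1344 %


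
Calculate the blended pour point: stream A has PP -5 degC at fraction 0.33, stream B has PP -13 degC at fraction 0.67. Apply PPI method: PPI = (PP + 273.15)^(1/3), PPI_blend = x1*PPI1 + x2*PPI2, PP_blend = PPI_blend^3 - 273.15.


PPI_1 = (-5 + 273.15)^(1/3) = 6.448508
PPI_2 = (-13 + 273.15)^(1/3) = 6.383731
PPI_blend = 0.33 * 6.448508 + 0.67 * 6.383731 = 6.405107
PP_blend = 6.405107^3 - 273.15 = 262.772 - 273.15 = -10.38

-10.38 degC


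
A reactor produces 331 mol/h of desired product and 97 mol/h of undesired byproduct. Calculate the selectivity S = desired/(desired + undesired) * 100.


Selectivity = desired / (desired + undesired) * 100
Total products = 331 + 97 = 428 mol/h
S = 331 / 428 * 100
= 0.7734 * 100
= 77.34 %

77.34 %


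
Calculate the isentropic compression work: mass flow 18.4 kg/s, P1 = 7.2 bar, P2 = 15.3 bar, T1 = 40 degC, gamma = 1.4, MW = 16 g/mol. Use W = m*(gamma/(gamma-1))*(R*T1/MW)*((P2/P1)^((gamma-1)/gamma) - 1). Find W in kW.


Isentropic work: W = m*(gamma/(gamma-1))*(R*T1/MW)*((P2/P1)^((gamma-1)/gamma) - 1)
T1 = 40 + 273.15 = 313.15 K
Pressure ratio = 15.3 / 7.2 = 2.125
Exponent = (1.4 - 1)/1.4 = 0.285714
(P2/P1)^exp - 1 = 2.125^0.285714 - 1 = 0.240312
W = 18.4 * 1.4 / 0.4 * 8.314 * 313.15 / 16 * 0.240312 = 2518

2518 kW


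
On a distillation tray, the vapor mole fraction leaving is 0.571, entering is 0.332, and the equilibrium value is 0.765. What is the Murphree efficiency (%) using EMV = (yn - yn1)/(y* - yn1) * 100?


Murphree vapor efficiency: EMV = (y_n - y_(n-1)) / (y*_n - y_(n-1)) * 100
EMV = (0.571 - 0.332) / (0.765 - 0.332) * 100 = 0.239 / 0.433 * 100 = 55.20

55.20 %


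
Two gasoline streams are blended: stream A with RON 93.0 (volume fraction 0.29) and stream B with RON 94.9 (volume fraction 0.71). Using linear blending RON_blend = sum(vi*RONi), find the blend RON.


Linear blending: RON_blend = sum(vi * RONi)
Contribution 1: 0.29 * 93.0 = 26.97
Contribution 2: 0.71 * 94.9 = 67.379
RON_blend = 26.97 + 67.379 = 94.349

94.349


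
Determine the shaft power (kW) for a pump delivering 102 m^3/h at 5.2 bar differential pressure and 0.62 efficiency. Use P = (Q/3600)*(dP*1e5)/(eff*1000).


Q = 102 / 3600 = 0.0283333 m^3/s
P = 0.0283333 * (5.2 * 1e5) / 0.62 / 1000 = 23.76

23.76 kW


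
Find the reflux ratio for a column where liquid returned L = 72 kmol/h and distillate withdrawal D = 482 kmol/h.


Reflux ratio definition: R = L / D (liquid returned / distillate withdrawn)
L = 72 kmol/h, D = 482 kmol/h
R = 72 / 482 = 0.1494

0.1494


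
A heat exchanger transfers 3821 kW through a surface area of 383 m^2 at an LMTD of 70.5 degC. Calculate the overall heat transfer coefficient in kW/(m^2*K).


From Q = U*A*LMTD, U = Q / (A * LMTD)
U = 3821 / (383 * 70.5) = 3821 / 27001.5 = 0.1415

0.1415 kW/(m^2*K)


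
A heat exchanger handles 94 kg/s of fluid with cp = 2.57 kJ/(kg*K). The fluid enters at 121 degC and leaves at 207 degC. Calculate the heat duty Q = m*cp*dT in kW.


Q = m_dot * cp * delta_T
delta_T = 207 - 121 = 86 K
Q = 94 * 2.57 * 86
= 241.58 * 86
= 20775.88 kW

20775.88 kW


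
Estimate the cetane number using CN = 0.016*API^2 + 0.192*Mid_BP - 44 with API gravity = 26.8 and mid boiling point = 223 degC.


CN = 0.016 * 26.8^2 + 0.192 * 223 - 44
CN = 11.49184 + 42.816 - 44 = 10.30784

10.30784


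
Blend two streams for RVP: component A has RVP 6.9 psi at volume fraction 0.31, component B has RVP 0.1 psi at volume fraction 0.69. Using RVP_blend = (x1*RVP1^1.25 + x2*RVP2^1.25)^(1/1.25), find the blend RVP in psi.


Chevron index: RVP_blend = (sum xi*RVPi^1.25)^(1/1.25)
RVP^1.25 terms: 0.31 * 6.9^1.25 + 0.69 * 0.1^1.25 = 3.50556
RVP_blend = 3.50556^(1/1.25) = 2.728

2.728 psi


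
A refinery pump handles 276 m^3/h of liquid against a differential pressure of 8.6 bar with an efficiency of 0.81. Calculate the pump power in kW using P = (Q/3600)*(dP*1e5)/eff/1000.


Q = 276 / 3600 = 0.0766667 m^3/s
P = 0.0766667 * (8.6 * 1e5) / 0.81 / 1000 = 81.40

81.40 kW


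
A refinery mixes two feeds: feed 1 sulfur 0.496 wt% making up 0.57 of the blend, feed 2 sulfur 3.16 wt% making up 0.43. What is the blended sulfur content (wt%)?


Linear sulfur blending: S_blend = x1*S1 + x2*S2
Contribution 1: 0.57 * 0.496 = 0.28272 wt%
Contribution 2: 0.43 * 3.16 = 1.3588 wt%
S_blend = 0.28272 + 1.3588 = 1.64152

1.64152 wt%


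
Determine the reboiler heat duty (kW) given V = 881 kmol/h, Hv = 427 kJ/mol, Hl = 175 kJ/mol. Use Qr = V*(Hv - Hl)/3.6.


Qr = 881 * (427 - 175) / 3.6 = 881 * 252 / 3.6 = 61670

61670 kW


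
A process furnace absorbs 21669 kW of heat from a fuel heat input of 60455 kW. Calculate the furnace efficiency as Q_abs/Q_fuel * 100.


Furnace efficiency = Q_absorbed / Q_fuel * 100
= 21669 / 60455 * 100 = 35.84

35.84 %


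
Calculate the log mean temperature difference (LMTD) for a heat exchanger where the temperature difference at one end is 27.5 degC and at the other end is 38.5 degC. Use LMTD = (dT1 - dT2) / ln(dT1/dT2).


LMTD = (dT1 - dT2) / ln(dT1/dT2)
= (27.5 - 38.5) / ln(27.5 / 38.5) = -11 / -0.336472 = 32.69

32.69 degC


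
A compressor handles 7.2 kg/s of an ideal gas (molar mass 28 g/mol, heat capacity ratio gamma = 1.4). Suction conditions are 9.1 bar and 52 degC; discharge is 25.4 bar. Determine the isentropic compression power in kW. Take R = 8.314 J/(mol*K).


Isentropic work: W = m*(gamma/(gamma-1))*(R*T1/MW)*((P2/P1)^((gamma-1)/gamma) - 1)
T1 = 52 + 273.15 = 325.15 K
Pressure ratio = 25.4 / 9.1 = 2.79121
Exponent = (1.4 - 1)/1.4 = 0.285714
(P2/P1)^exp - 1 = 2.79121^0.285714 - 1 = 0.340816
W = 7.2 * 1.4 / 0.4 * 8.314 * 325.15 / 28 * 0.340816 = 829.2

829.2 kW


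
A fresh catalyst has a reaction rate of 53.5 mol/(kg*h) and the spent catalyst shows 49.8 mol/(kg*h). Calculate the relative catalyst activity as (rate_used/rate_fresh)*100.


Activity (%) = (rate_used / rate_fresh) * 100
rate_used = 49.8, rate_fresh = 53.5
= (49.8 / 53.5) * 100
= 0.9308 * 100 = 93.08

93.08 %


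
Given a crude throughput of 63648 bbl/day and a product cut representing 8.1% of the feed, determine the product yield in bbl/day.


Crude throughput = 63648 bbl/day
Fraction yield = 8.1%
yield = throughput * fraction / 100
yield = 63648 * 8.1 / 100 = 5155.488

5155.488 bbl/day


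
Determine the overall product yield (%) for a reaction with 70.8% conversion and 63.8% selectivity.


Overall yield = conversion (%) * selectivity (%) / 100
Conversion = 70.8%, Selectivity = 63.8%
Y = 70.8 * 63.8 / 100
= 45.1704 %

45.1704 %


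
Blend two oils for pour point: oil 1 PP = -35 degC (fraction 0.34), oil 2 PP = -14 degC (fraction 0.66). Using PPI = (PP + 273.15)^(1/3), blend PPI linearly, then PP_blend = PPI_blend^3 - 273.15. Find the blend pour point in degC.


PPI_1 = (-35 + 273.15)^(1/3) = 6.198456
PPI_2 = (-14 + 273.15)^(1/3) = 6.375541
PPI_blend = 0.34 * 6.198456 + 0.66 * 6.375541 = 6.315332
PP_blend = 6.315332^3 - 273.15 = 251.877 - 273.15 = -21.27

-21.27 degC


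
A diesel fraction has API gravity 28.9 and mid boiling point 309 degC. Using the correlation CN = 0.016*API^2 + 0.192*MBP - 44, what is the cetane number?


CN = 0.016 * 28.9^2 + 0.192 * 309 - 44
CN = 13.36336 + 59.328 - 44 = 28.69136

28.69136


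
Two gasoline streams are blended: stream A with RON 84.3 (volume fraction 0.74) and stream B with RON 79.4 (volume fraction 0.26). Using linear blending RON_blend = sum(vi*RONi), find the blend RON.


Linear blending: RON_blend = sum(vi * RONi)
Contribution 1: 0.74 * 84.3 = 62.382
Contribution 2: 0.26 * 79.4 = 20.644
RON_blend = 62.382 + 20.644 = 83.026

83.026


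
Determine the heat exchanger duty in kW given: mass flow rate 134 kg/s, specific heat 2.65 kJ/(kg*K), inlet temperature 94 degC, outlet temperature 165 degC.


Q = m_dot * cp * delta_T
delta_T = 165 - 94 = 71 K
Q = 134 * 2.65 * 71
= 355.1 * 71
= 25212.1 kW

25212.1 kW


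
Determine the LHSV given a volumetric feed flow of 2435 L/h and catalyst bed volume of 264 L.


LHSV = volumetric feed rate / catalyst volume
= 2435 L/h / 264 L
= 9.223 h^-1

9.223 h^-1


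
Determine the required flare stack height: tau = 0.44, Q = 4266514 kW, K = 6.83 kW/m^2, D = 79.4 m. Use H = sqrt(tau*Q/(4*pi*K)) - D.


tau*Q/(4*pi*K) = 0.44 * 4266514 / (4 * pi * 6.83) = 21872.3
sqrt(21872.3) = 147.893
H = 147.893 - 79.4 = 68.49

68.49 m


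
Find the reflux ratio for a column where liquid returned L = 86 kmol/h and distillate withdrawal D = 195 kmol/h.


Reflux ratio definition: R = L / D (liquid returned / distillate withdrawn)
L = 86 kmol/h, D = 195 kmol/h
R = 86 / 195 = 0.4410

0.4410


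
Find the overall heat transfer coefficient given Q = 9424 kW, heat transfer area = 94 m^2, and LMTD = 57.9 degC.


From Q = U*A*LMTD, U = Q / (A * LMTD)
U = 9424 / (94 * 57.9) = 9424 / 5442.6 = 1.732

1.732 kW/(m^2*K)


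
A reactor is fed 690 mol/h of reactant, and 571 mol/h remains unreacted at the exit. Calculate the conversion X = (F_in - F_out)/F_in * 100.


X = (F_in - F_out) / F_in * 100
Moles reacted = 690 - 571 = 119
X = 119 / 690 * 100
= 0.1725 * 100
= 17.25 %

17.25 %


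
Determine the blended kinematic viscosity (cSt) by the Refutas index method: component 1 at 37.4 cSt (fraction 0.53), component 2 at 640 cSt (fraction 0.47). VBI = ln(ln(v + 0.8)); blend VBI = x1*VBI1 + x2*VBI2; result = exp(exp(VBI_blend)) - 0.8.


Refutas method: VBN_i = 14.534*ln(ln(visc_i + 0.8)) + 10.975, blended linearly by mass fraction; since VBN is linear in VBI_i = ln(ln(visc_i + 0.8)) and the fractions sum to 1, blend VBI directly: visc = exp(exp(VBI_blend)) - 0.8
VBI_1 = ln(ln(37.4 + 0.8)) = 1.29276
VBI_2 = ln(ln(640 + 0.8)) = 1.86605
VBI_blend = 0.53 * 1.29276 + 0.47 * 1.86605 = 1.56221
visc_blend = exp(exp(1.56221)) - 0.8 = 117.0

117.0 cSt


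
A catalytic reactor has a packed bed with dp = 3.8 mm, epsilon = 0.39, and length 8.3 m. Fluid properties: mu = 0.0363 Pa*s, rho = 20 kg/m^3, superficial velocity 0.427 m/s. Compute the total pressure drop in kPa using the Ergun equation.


dp = 3.8 mm = 0.0038 m
Viscous term = 150*0.0363*0.427*(1-0.39)^2 / (0.0038^2*0.39^3) = 1010010
Inertial term = 1.75*20*0.427^2*(1-0.39) / (0.0038*0.39^3) = 17269.4
dP/L = 1010010 + 17269.4 = 1027280 Pa/m
dP = 1027280 * 8.3 / 1000 = 8526 kPa

8526 kPa


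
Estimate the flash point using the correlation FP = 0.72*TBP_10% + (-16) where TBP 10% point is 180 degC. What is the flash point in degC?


FP = 0.72 * 180 + (-16) = 113.6

113.6 degC


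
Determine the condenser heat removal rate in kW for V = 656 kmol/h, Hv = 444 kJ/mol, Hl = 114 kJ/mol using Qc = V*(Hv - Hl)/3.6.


Qc = 656 * (444 - 114) / 3.6 = 656 * 330 / 3.6 = 60130

60130 kW


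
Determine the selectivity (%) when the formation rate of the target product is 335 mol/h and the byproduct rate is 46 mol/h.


Selectivity = desired / (desired + undesired) * 100
Total products = 335 + 46 = 381 mol/h
S = 335 / 381 * 100
= 0.8793 * 100
= 87.93 %

87.93 %


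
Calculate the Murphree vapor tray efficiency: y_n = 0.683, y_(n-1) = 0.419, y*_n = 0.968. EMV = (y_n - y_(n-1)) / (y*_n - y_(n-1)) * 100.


Murphree vapor efficiency: EMV = (y_n - y_(n-1)) / (y*_n - y_(n-1)) * 100
EMV = (0.683 - 0.419) / (0.968 - 0.419) * 100 = 0.264 / 0.549 * 100 = 48.09

48.09 %


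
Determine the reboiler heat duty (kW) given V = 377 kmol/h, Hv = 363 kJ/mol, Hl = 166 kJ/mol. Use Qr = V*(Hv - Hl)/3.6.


Qr = 377 * (363 - 166) / 3.6 = 377 * 197 / 3.6 = 20630

20630 kW


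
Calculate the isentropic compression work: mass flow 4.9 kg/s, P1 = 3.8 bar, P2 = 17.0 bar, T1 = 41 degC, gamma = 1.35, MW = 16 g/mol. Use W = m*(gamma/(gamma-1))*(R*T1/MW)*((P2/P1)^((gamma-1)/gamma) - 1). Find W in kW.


Isentropic work: W = m*(gamma/(gamma-1))*(R*T1/MW)*((P2/P1)^((gamma-1)/gamma) - 1)
T1 = 41 + 273.15 = 314.15 K
Pressure ratio = 17.0 / 3.8 = 4.47368
Exponent = (1.35 - 1)/1.35 = 0.259259
(P2/P1)^exp - 1 = 4.47368^0.259259 - 1 = 0.474656
W = 4.9 * 1.35 / 0.35 * 8.314 * 314.15 / 16 * 0.474656 = 1464

1464 kW


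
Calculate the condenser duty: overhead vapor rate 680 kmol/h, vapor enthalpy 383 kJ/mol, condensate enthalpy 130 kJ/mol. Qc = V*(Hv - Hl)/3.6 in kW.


Qc = 680 * (383 - 130) / 3.6 = 680 * 253 / 3.6 = 47790

47790 kW


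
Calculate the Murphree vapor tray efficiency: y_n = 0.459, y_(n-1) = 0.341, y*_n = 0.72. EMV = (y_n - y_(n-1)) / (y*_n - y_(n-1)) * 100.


Murphree vapor efficiency: EMV = (y_n - y_(n-1)) / (y*_n - y_(n-1)) * 100
EMV = (0.459 - 0.341) / (0.72 - 0.341) * 100 = 0.118 / 0.379 * 100 = 31.13

31.13 %


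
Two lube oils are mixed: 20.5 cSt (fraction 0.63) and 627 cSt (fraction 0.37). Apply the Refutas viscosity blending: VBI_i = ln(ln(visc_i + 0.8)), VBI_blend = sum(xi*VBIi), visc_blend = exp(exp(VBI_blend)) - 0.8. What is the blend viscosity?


Refutas method: VBN_i = 14.534*ln(ln(visc_i + 0.8)) + 10.975, blended linearly by mass fraction; since VBN is linear in VBI_i = ln(ln(visc_i + 0.8)) and the fractions sum to 1, blend VBI directly: visc = exp(exp(VBI_blend)) - 0.8
VBI_1 = ln(ln(20.5 + 0.8)) = 1.11799
VBI_2 = ln(ln(627 + 0.8)) = 1.86287
VBI_blend = 0.63 * 1.11799 + 0.37 * 1.86287 = 1.3936
visc_blend = exp(exp(1.3936)) - 0.8 = 55.42

55.42 cSt


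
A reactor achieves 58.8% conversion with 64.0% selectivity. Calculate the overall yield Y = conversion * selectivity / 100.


Overall yield = conversion (%) * selectivity (%) / 100
Conversion = 58.8%, Selectivity = 64.0%
Y = 58.8 * 64.0 / 100
= 37.632 %

37.632 %


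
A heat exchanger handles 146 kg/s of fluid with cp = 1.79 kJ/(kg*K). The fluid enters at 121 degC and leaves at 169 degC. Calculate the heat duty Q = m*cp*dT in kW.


Q = m_dot * cp * delta_T
delta_T = 169 - 121 = 48 K
Q = 146 * 1.79 * 48
= 261.34 * 48
= 12544.32 kW

12544.32 kW


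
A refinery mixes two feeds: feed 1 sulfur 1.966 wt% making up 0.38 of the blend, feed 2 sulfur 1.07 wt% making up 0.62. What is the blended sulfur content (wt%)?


Linear sulfur blending: S_blend = x1*S1 + x2*S2
Contribution 1: 0.38 * 1.966 = 0.74708 wt%
Contribution 2: 0.62 * 1.07 = 0.6634 wt%
S_blend = 0.74708 + 0.6634 = 1.41048

1.41048 wt%


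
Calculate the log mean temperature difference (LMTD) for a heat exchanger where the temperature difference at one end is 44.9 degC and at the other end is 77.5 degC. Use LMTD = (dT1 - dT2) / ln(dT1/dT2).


LMTD = (dT1 - dT2) / ln(dT1/dT2)
= (44.9 - 77.5) / ln(44.9 / 77.5) = -32.6 / -0.54584 = 59.72

59.72 degC


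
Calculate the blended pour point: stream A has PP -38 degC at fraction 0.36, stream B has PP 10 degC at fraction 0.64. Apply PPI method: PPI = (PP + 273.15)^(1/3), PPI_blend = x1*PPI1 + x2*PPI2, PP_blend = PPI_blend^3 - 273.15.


PPI_1 = (-38 + 273.15)^(1/3) = 6.172318
PPI_2 = (10 + 273.15)^(1/3) = 6.566574
PPI_blend = 0.36 * 6.172318 + 0.64 * 6.566574 = 6.424642
PP_blend = 6.424642^3 - 273.15 = 265.1837 - 273.15 = -7.97

-7.97 degC
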